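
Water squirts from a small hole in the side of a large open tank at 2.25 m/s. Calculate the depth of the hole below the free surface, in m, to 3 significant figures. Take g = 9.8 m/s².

Inverting v = √(2gh) gives h = v² / 2g.
h = 2.25²/(2·9.8) = 5.06/19.60 = 0.258 m.

h ≈ 0.258 m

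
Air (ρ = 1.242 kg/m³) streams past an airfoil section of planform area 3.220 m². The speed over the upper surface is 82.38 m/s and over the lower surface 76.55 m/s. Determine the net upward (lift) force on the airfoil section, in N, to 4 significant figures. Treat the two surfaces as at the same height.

F = 1853 N

The faster flow above has the lower pressure; Bernoulli (same height) gives ΔP = ½ρ(v_up² − v_low²).
ΔP = ½·1.242·(82.38² − 76.55²) = 575.4 Pa.
Lift = ΔP · A = 575.4 × 3.220 = 1853 N.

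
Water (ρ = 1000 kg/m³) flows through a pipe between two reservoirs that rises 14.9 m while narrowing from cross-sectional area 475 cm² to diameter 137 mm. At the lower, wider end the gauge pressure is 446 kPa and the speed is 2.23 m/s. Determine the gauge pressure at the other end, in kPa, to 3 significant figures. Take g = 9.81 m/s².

P₂ ≈ 277 kPa

Mass conservation (A₁v₁ = A₂v₂) gives v₂ = 2.23 × 475/147 = 7.19 m/s.
Energy conservation along the streamline gives P₂ = P₁ − ½ρ(v₂² − v₁²) − ρg(h₂ − h₁).
P₂ = 446000 + ½·1000·(2.23² − 7.19²) − 1000·9.81·(+14.9) = 446000 + (-23300) − (146000) = 277000 Pa.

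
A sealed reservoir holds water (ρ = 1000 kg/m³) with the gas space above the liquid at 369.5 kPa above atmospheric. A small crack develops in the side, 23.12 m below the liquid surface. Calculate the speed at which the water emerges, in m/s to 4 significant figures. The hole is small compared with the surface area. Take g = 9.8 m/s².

34.53 m/s

Take point 1 at the surface (v₁ ≈ 0) and point 2 at the hole (at atmospheric pressure). Bernoulli: P₁ + ρg h = P_atm + ½ρv₂².
With P₁ − P_atm = 369500 Pa, v₂ = √(2gh + 2ΔP/ρ) = √(2·9.8·23.12 + 2·369500/1000) = 34.53 m/s.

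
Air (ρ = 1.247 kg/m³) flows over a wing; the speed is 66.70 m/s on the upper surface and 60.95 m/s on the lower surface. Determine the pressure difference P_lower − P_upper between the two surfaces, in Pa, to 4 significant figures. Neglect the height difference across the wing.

With negligible Δh, P + ½ρv² is constant, so P_low − P_up = ½ρ(v_up² − v_low²).
ΔP = ½·1.247·(66.70² − 60.95²) = 457.6 Pa.

ΔP ≈ 457.6 Pa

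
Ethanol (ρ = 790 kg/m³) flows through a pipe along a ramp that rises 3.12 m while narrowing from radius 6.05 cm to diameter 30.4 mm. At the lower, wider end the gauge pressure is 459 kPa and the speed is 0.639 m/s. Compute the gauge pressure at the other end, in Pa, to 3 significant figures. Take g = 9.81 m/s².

395000 Pa

The volume flow rate is constant, so v₂ = (A₁/A₂)v₁ = (115/7.26)·0.639 = 10.1 m/s.
Applying Bernoulli between the two ends and solving for P₂: P₂ = P₁ + ½ρ(v₁² − v₂²) − ρgΔh.
P₂ = 459000 + ½·790·(0.639² − 10.1²) − 790·9.81·(+3.12) = 459000 + (-40300) − (24200) = 395000 Pa.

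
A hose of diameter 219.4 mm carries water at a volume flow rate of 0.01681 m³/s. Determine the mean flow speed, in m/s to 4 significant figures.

Q = 0.01681 m³/s = 0.01681 m³/s.
v = Q/A = 0.01681 / 0.03781 = 0.4446 m/s.

v = 0.4446 m/s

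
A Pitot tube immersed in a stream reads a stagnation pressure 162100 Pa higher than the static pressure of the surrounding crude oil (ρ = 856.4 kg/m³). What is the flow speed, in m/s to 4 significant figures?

The dynamic pressure equals the rise in static pressure at the stagnation point: ΔP = ½ρv².
v = √(2ΔP/ρ) = √(2·162100/856.4) = 19.46 m/s.

19.46 m/s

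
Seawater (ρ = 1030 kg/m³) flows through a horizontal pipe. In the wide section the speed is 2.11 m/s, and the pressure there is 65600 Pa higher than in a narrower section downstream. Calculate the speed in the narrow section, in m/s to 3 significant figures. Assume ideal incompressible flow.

v₂ ≈ 11.5 m/s

Along the level pipe P + ½ρv² is conserved, hence v₂² = v₁² + 2(P₁ − P₂)/ρ.
v₂ = √(2.11² + 2·65600/1030) = √(4.45 + 127) = 11.5 m/s.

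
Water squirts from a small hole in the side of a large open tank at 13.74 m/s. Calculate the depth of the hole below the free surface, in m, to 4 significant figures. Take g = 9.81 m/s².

Torricelli: v = √(2gh), so h = v²/(2g).
h = 13.74²/(2·9.81) = 188.8/19.62 = 9.622 m.

h ≈ 9.622 m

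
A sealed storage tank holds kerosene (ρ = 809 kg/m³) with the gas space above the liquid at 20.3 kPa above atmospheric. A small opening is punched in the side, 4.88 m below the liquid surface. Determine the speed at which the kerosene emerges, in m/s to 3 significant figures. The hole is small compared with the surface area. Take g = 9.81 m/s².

Take point 1 at the surface (v₁ ≈ 0) and point 2 at the hole (at atmospheric pressure). Bernoulli: P₁ + ρg h = P_atm + ½ρv₂².
With P₁ − P_atm = 20300 Pa, v₂ = √(2gh + 2ΔP/ρ) = √(2·9.81·4.88 + 2·20300/809) = 12.1 m/s.

v = 12.1 m/s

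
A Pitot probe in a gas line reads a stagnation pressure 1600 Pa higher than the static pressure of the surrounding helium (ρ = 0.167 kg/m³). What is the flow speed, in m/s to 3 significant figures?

v ≈ 138 m/s

Bernoulli between the free stream and the stagnation point: ½ρv² = P_stag − P_static.
v = √(2ΔP/ρ) = √(2·1600/0.167) = 138 m/s.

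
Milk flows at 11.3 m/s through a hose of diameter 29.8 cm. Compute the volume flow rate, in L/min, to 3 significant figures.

Q = A·v = 0.0697 m² × 11.3 m/s = 0.788 m³/s.
Converting: 0.788 m³/s × 60000 = 47300 L/min.

Q ≈ 47300 L/min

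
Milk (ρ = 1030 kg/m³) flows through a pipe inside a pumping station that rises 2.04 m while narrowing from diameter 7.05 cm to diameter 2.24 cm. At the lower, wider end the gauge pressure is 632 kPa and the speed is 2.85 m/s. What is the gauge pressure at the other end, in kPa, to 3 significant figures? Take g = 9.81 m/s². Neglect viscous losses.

P₂ ≈ 205 kPa

Continuity gives A₁v₁ = A₂v₂, so v₂ = (39.0 cm²)/(3.94 cm²) × 2.85 m/s = 28.2 m/s.
Applying Bernoulli between the two ends and solving for P₂: P₂ = P₁ + ½ρ(v₁² − v₂²) − ρgΔh.
P₂ = 632000 + ½·1030·(2.85² − 28.2²) − 1030·9.81·(+2.04) = 632000 + (-406000) − (20600) = 205000 Pa.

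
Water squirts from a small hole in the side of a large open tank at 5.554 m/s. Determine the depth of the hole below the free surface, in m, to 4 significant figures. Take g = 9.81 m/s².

Torricelli: v = √(2gh), so h = v²/(2g).
h = 5.554²/(2·9.81) = 30.85/19.62 = 1.572 m.

1.572 m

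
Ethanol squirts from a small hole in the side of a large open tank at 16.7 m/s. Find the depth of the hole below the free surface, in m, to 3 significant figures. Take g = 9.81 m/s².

14.2 m

Torricelli: v = √(2gh), so h = v²/(2g).
h = 16.7²/(2·9.81) = 279/19.62 = 14.2 m.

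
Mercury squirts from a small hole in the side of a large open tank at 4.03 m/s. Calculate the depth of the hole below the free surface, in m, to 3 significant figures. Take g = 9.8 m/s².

h ≈ 0.829 m

Torricelli: v = √(2gh), so h = v²/(2g).
h = 4.03²/(2·9.8) = 16.2/19.60 = 0.829 m.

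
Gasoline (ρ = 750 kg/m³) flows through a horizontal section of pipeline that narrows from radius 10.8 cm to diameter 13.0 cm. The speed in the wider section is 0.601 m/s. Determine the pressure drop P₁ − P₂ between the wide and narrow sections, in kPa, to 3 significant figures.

By continuity, v₂ = v₁·A₁/A₂ = 0.601·(366/133) = 1.66 m/s.
Along the horizontal streamline, P + ½ρv² is constant.
P₁ − P₂ = ½·750·(1.66² − 0.601²) = ½·750·2.39 = 897 Pa.

ΔP ≈ 0.897 kPa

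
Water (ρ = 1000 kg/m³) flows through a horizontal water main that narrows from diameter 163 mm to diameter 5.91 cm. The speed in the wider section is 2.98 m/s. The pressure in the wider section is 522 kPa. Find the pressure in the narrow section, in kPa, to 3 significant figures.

P₂ ≈ 270 kPa

Continuity gives A₁v₁ = A₂v₂, so v₂ = (209 cm²)/(27.4 cm²) × 2.98 m/s = 22.7 m/s.
Along the horizontal streamline, P + ½ρv² is constant.
P₂ = P₁ − ½ρ(v₂² − v₁²) = 522000 − ½·1000·(22.7² − 2.98²) = 522000 − 252000 = 270000 Pa.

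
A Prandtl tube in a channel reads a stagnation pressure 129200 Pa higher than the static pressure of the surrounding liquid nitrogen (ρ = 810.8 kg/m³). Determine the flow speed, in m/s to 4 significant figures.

v ≈ 17.85 m/s

The dynamic pressure equals the rise in static pressure at the stagnation point: ΔP = ½ρv².
v = √(2ΔP/ρ) = √(2·129200/810.8) = 17.85 m/s.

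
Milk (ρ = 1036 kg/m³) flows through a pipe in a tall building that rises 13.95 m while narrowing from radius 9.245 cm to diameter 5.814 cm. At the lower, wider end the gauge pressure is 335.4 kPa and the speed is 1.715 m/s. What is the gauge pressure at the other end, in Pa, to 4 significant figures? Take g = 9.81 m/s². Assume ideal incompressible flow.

Continuity gives A₁v₁ = A₂v₂, so v₂ = (268.5 cm²)/(26.55 cm²) × 1.715 m/s = 17.35 m/s.
Bernoulli: P₁ + ½ρv₁² + ρg h₁ = P₂ + ½ρv₂² + ρg h₂, so P₂ = P₁ + ½ρ(v₁² − v₂²) − ρg(h₂ − h₁).
P₂ = 335400 + ½·1036·(1.715² − 17.35²) − 1036·9.81·(+13.95) = 335400 + (-154300) − (141800) = 39300 Pa.

39300 Pa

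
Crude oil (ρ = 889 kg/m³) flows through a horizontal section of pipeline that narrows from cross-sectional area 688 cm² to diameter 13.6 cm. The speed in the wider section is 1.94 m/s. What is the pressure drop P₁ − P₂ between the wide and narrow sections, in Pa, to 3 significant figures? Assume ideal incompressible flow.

The volume flow rate is constant, so v₂ = (A₁/A₂)v₁ = (688/145)·1.94 = 9.19 m/s.
The pipe is horizontal, so Bernoulli reduces to P₁ + ½ρv₁² = P₂ + ½ρv₂².
P₁ − P₂ = ½·889·(9.19² − 1.94²) = ½·889·80.7 = 35900 Pa.

35900 Pa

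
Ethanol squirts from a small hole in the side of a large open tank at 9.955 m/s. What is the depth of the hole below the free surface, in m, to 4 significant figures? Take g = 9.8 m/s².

h ≈ 5.056 m

For a small hole in a large open tank, ½v² = gh, giving h = v²/(2g).
h = 9.955²/(2·9.8) = 99.10/19.60 = 5.056 m.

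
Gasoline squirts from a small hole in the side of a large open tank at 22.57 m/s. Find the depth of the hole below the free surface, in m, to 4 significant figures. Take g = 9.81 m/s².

Inverting v = √(2gh) gives h = v² / 2g.
h = 22.57²/(2·9.81) = 509.4/19.62 = 25.96 m.

h ≈ 25.96 m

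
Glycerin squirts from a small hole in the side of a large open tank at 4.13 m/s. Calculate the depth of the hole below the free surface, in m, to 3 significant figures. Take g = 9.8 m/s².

0.870 m

Torricelli: v = √(2gh), so h = v²/(2g).
h = 4.13²/(2·9.8) = 17.1/19.60 = 0.870 m.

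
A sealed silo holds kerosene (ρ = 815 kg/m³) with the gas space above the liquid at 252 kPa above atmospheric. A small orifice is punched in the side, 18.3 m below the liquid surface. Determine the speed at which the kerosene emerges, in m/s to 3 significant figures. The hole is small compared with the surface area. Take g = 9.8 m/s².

v = 31.3 m/s

Take point 1 at the surface (v₁ ≈ 0) and point 2 at the hole (at atmospheric pressure). Bernoulli: P₁ + ρg h = P_atm + ½ρv₂².
With P₁ − P_atm = 252000 Pa, v₂ = √(2gh + 2ΔP/ρ) = √(2·9.8·18.3 + 2·252000/815) = 31.3 m/s.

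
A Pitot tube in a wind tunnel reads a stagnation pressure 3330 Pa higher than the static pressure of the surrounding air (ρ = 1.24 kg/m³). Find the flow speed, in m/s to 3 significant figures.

v = 73.3 m/s

Bernoulli between the free stream and the stagnation point: ½ρv² = P_stag − P_static.
v = √(2ΔP/ρ) = √(2·3330/1.24) = 73.3 m/s.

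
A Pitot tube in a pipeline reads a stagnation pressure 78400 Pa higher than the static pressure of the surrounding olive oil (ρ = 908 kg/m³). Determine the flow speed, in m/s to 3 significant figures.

13.1 m/s

The dynamic pressure equals the rise in static pressure at the stagnation point: ΔP = ½ρv².
v = √(2ΔP/ρ) = √(2·78400/908) = 13.1 m/s.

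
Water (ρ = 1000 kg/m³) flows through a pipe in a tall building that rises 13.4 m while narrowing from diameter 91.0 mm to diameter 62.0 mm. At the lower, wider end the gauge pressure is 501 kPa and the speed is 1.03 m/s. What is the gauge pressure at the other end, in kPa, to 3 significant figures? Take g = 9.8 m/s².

Mass conservation (A₁v₁ = A₂v₂) gives v₂ = 1.03 × 65.0/30.2 = 2.22 m/s.
Bernoulli: P₁ + ½ρv₁² + ρg h₁ = P₂ + ½ρv₂² + ρg h₂, so P₂ = P₁ + ½ρ(v₁² − v₂²) − ρg(h₂ − h₁).
P₂ = 501000 + ½·1000·(1.03² − 2.22²) − 1000·9.8·(+13.4) = 501000 + (-1930) − (131000) = 368000 Pa.

P₂ ≈ 368 kPa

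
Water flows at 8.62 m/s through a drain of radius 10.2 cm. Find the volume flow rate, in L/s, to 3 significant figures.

Q = A·v = 0.0327 m² × 8.62 m/s = 0.282 m³/s.
Converting: 0.282 m³/s × 1000 = 282 L/s.

282 L/s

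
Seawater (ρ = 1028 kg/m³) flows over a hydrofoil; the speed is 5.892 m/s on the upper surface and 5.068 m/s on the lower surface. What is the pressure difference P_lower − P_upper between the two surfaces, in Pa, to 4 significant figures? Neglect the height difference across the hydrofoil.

Bernoulli (same height): P_lower − P_upper = ½ρ(v_upper² − v_lower²).
ΔP = ½·1028·(5.892² − 5.068²) = 4642 Pa.

4642 Pa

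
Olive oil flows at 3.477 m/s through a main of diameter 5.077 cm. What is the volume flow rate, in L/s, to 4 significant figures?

7.039 L/s

Q = A·v = 0.002024 m² × 3.477 m/s = 0.007039 m³/s.
Converting: 0.007039 m³/s × 1000 = 7.039 L/s.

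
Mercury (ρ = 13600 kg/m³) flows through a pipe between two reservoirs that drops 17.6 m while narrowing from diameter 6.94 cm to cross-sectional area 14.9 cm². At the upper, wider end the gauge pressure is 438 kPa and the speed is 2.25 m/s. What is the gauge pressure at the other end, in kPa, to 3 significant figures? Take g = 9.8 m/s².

By continuity, v₂ = v₁·A₁/A₂ = 2.25·(37.8/14.9) = 5.71 m/s.
Energy conservation along the streamline gives P₂ = P₁ − ½ρ(v₂² − v₁²) − ρg(h₂ − h₁).
P₂ = 438000 + ½·13600·(2.25² − 5.71²) − 13600·9.8·(−17.6) = 438000 + (-187000) − (-2350000) = 2600000 Pa.

2600 kPa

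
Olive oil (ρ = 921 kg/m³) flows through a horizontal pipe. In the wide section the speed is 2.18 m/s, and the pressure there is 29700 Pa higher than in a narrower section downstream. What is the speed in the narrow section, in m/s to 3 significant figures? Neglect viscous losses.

8.32 m/s

Horizontal Bernoulli: P₁ + ½ρv₁² = P₂ + ½ρv₂², so v₂² = v₁² + 2(P₁ − P₂)/ρ.
v₂ = √(2.18² + 2·29700/921) = √(4.75 + 64.5) = 8.32 m/s.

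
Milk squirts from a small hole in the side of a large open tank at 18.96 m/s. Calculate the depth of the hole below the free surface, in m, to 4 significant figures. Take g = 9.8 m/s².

Torricelli: v = √(2gh), so h = v²/(2g).
h = 18.96²/(2·9.8) = 359.5/19.60 = 18.34 m.

h = 18.34 m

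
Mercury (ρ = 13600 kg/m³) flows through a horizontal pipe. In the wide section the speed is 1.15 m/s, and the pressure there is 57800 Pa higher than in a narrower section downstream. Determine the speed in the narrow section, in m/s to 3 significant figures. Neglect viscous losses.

3.13 m/s

Along the level pipe P + ½ρv² is conserved, hence v₂² = v₁² + 2(P₁ − P₂)/ρ.
v₂ = √(1.15² + 2·57800/13600) = √(1.32 + 8.50) = 3.13 m/s.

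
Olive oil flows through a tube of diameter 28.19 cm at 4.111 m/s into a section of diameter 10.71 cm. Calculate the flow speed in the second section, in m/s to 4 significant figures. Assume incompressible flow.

v₂ ≈ 28.48 m/s

By continuity, v₂ = v₁·A₁/A₂ = 4.111·(624.1/90.09) = 28.48 m/s.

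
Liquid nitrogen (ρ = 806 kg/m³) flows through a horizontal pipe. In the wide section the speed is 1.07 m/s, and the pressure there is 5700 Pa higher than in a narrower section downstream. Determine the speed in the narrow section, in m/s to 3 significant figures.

With h₁ = h₂, rearranging Bernoulli gives v₂ = √(v₁² + 2ΔP/ρ).
v₂ = √(1.07² + 2·5700/806) = √(1.14 + 14.1) = 3.91 m/s.

3.91 m/s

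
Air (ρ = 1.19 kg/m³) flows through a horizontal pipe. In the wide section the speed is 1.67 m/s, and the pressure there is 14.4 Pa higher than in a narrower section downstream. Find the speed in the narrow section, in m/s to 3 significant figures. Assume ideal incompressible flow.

Along the level pipe P + ½ρv² is conserved, hence v₂² = v₁² + 2(P₁ − P₂)/ρ.
v₂ = √(1.67² + 2·14.4/1.19) = √(2.79 + 24.2) = 5.20 m/s.

v₂ = 5.20 m/s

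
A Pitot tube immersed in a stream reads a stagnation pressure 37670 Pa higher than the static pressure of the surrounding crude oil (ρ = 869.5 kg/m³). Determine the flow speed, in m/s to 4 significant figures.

v = 9.308 m/s

At the stagnation point the flow is brought to rest, so Bernoulli gives P_stag − P_static = ½ρv².
v = √(2ΔP/ρ) = √(2·37670/869.5) = 9.308 m/s.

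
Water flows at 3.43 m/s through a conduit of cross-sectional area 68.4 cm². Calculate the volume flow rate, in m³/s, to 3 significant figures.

Q = A·v = 0.00684 m² × 3.43 m/s = 0.0235 m³/s.

0.0235 m³/s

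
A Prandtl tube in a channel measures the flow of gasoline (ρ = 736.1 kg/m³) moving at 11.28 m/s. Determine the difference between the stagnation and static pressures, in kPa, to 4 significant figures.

ΔP ≈ 46.83 kPa

Bernoulli between the free stream and the stagnation point: ½ρv² = P_stag − P_static.
ΔP = ½·736.1·11.28² = 46830 Pa.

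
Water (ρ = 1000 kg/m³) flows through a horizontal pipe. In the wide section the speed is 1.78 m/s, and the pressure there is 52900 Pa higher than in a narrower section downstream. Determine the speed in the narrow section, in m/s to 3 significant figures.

v₂ ≈ 10.4 m/s

Horizontal Bernoulli: P₁ + ½ρv₁² = P₂ + ½ρv₂², so v₂² = v₁² + 2(P₁ − P₂)/ρ.
v₂ = √(1.78² + 2·52900/1000) = √(3.17 + 106) = 10.4 m/s.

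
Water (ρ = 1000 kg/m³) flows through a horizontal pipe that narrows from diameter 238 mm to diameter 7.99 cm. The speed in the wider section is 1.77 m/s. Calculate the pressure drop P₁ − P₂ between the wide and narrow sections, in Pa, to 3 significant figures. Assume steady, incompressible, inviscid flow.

ΔP ≈ 122000 Pa

The volume flow rate is constant, so v₂ = (A₁/A₂)v₁ = (445/50.1)·1.77 = 15.7 m/s.
With no height change, Bernoulli's equation is P₁ + ½ρv₁² = P₂ + ½ρv₂².
P₁ − P₂ = ½·1000·(15.7² − 1.77²) = ½·1000·244 = 122000 Pa.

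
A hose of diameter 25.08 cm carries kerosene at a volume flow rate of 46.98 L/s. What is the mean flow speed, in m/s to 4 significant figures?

0.9510 m/s

Q = 46.98 L/s = 0.04698 m³/s.
v = Q/A = 0.04698 / 0.04940 = 0.9510 m/s.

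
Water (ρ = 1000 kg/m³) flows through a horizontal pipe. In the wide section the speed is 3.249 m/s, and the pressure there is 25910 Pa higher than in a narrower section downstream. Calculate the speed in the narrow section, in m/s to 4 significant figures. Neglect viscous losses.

Along the level pipe P + ½ρv² is conserved, hence v₂² = v₁² + 2(P₁ − P₂)/ρ.
v₂ = √(3.249² + 2·25910/1000) = √(10.56 + 51.82) = 7.898 m/s.

7.898 m/s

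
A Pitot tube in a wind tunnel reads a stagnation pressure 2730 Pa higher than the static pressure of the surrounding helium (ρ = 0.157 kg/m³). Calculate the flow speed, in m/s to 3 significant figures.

v = 186 m/s

Bernoulli between the free stream and the stagnation point: ½ρv² = P_stag − P_static.
v = √(2ΔP/ρ) = √(2·2730/0.157) = 186 m/s.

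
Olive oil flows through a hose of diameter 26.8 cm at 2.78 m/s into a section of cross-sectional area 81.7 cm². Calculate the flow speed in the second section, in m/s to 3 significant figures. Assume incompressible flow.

By continuity, v₂ = v₁·A₁/A₂ = 2.78·(564/81.7) = 19.2 m/s.

19.2 m/s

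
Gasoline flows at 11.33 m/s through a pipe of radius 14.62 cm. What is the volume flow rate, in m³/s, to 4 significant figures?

Q = A·v = 0.06715 m² × 11.33 m/s = 0.7608 m³/s.

0.7608 m³/s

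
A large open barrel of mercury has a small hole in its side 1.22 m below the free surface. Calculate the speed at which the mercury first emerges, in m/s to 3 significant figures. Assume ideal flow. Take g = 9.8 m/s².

Torricelli's result v = √(2gh) gives v = √(2·9.8·1.22) = 4.89 m/s.

v = 4.89 m/s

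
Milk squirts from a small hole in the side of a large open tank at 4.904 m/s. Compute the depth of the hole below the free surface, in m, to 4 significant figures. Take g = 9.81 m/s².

h ≈ 1.226 m

Torricelli: v = √(2gh), so h = v²/(2g).
h = 4.904²/(2·9.81) = 24.05/19.62 = 1.226 m.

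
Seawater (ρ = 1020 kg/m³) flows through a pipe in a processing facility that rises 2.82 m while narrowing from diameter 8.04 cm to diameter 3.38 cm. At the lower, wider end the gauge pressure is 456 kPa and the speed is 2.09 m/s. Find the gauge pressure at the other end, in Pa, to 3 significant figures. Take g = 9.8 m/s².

P₂ ≈ 359000 Pa

By continuity, v₂ = v₁·A₁/A₂ = 2.09·(50.8/8.97) = 11.8 m/s.
Applying Bernoulli between the two ends and solving for P₂: P₂ = P₁ + ½ρ(v₁² − v₂²) − ρgΔh.
P₂ = 456000 + ½·1020·(2.09² − 11.8²) − 1020·9.8·(+2.82) = 456000 + (-69100) − (28200) = 359000 Pa.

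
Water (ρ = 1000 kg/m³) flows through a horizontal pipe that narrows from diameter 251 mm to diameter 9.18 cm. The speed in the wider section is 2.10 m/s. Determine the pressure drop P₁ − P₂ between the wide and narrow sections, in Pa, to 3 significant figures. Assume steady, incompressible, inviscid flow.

ΔP ≈ 121000 Pa

Continuity gives A₁v₁ = A₂v₂, so v₂ = (495 cm²)/(66.2 cm²) × 2.10 m/s = 15.7 m/s.
With no height change, Bernoulli's equation is P₁ + ½ρv₁² = P₂ + ½ρv₂².
P₁ − P₂ = ½·1000·(15.7² − 2.10²) = ½·1000·242 = 121000 Pa.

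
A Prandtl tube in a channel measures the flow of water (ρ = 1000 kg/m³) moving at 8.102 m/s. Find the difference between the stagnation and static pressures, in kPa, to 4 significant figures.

The dynamic pressure equals the rise in static pressure at the stagnation point: ΔP = ½ρv².
ΔP = ½·1000·8.102² = 32820 Pa.

ΔP ≈ 32.82 kPa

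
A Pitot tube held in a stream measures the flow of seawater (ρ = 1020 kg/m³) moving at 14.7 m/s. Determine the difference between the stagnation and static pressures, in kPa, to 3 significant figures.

ΔP = 110 kPa

At the stagnation point the flow is brought to rest, so Bernoulli gives P_stag − P_static = ½ρv².
ΔP = ½·1020·14.7² = 110000 Pa.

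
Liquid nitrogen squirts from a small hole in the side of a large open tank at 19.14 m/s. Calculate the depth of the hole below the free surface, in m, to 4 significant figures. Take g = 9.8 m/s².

Inverting v = √(2gh) gives h = v² / 2g.
h = 19.14²/(2·9.8) = 366.3/19.60 = 18.69 m.

h ≈ 18.69 m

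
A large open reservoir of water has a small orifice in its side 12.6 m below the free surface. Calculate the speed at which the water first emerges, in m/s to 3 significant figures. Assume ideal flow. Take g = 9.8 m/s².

Bernoulli from surface to hole (P equal, v_surface ≈ 0): v = √(2gh) = √(2×9.8×12.6) = 15.7 m/s.

15.7 m/s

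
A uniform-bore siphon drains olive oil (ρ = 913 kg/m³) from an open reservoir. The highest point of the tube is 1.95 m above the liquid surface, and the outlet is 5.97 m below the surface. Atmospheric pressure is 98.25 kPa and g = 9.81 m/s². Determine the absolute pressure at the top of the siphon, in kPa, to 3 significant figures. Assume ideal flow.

From the surface to the outlet (both open to atmosphere, surface at rest): v = √(2g·h_out) = √(2·9.81·5.97) = 10.8 m/s.
The bore is uniform, so the speed at the crest is the same v. Bernoulli surface→crest: P_atm = P_top + ½ρv² + ρg·h_top.
P_top = 98250 − ½·913·10.8² − 913·9.81·1.95 = 27300 Pa.

P_top ≈ 27.3 kPa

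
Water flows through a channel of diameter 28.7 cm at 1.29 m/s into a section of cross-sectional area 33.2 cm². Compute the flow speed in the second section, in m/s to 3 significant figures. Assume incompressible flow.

v₂ = 25.1 m/s

The volume flow rate is constant, so v₂ = (A₁/A₂)v₁ = (647/33.2)·1.29 = 25.1 m/s.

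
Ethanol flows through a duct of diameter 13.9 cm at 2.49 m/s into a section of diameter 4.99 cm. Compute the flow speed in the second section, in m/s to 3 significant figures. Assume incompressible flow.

The volume flow rate is constant, so v₂ = (A₁/A₂)v₁ = (152/19.6)·2.49 = 19.3 m/s.

v₂ = 19.3 m/s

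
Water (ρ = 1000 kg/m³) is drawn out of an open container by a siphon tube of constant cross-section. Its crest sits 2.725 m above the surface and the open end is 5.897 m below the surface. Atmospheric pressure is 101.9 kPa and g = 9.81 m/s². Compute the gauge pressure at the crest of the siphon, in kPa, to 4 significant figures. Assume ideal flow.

Bernoulli surface→outlet gives ½v² = g·h_out, so v = √(2·9.81·5.897) = 10.76 m/s.
Continuity keeps v the same throughout the tube; from surface to crest, P_atm + 0 = P_top + ½ρv² + ρg·h_top.
P_top = 101900 − ½·1000·10.76² − 1000·9.81·2.725 = 17320 Pa. So P_gauge = P_top − P_atm = -84580 Pa.

P_gauge = -84.58 kPa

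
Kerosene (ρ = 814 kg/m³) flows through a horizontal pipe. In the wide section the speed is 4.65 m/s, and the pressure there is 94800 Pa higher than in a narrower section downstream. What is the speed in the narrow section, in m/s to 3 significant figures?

v₂ ≈ 16.0 m/s

Horizontal Bernoulli: P₁ + ½ρv₁² = P₂ + ½ρv₂², so v₂² = v₁² + 2(P₁ − P₂)/ρ.
v₂ = √(4.65² + 2·94800/814) = √(21.6 + 233) = 16.0 m/s.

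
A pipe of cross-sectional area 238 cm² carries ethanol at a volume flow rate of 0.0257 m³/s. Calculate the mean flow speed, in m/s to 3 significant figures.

Q = 0.0257 m³/s = 0.0257 m³/s.
v = Q/A = 0.0257 / 0.0238 = 1.08 m/s.

v ≈ 1.08 m/s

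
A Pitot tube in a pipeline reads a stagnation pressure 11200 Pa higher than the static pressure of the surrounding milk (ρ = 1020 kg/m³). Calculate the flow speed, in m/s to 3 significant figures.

v ≈ 4.69 m/s

At the stagnation point the flow is brought to rest, so Bernoulli gives P_stag − P_static = ½ρv².
v = √(2ΔP/ρ) = √(2·11200/1020) = 4.69 m/s.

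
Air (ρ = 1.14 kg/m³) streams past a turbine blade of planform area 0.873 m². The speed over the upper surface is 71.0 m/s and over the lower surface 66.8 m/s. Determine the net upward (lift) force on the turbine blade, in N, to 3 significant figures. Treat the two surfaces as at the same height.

F ≈ 288 N

The faster flow above has the lower pressure; Bernoulli (same height) gives ΔP = ½ρ(v_up² − v_low²).
ΔP = ½·1.14·(71.0² − 66.8²) = 330 Pa.
Lift = ΔP · A = 330 × 0.873 = 288 N.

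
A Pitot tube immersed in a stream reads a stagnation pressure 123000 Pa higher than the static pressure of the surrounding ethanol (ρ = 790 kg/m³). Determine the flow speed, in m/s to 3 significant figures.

v ≈ 17.6 m/s

The dynamic pressure equals the rise in static pressure at the stagnation point: ΔP = ½ρv².
v = √(2ΔP/ρ) = √(2·123000/790) = 17.6 m/s.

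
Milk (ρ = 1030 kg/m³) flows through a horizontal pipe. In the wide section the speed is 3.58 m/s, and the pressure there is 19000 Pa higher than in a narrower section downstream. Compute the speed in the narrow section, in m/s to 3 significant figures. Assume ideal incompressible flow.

With h₁ = h₂, rearranging Bernoulli gives v₂ = √(v₁² + 2ΔP/ρ).
v₂ = √(3.58² + 2·19000/1030) = √(12.8 + 36.9) = 7.05 m/s.

v₂ = 7.05 m/s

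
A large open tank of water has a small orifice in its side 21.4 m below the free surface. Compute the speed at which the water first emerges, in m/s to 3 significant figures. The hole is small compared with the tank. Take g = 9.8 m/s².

Torricelli's result v = √(2gh) gives v = √(2·9.8·21.4) = 20.5 m/s.

v = 20.5 m/s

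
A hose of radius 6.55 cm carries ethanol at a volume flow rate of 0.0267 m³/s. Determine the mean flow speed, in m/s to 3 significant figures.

Q = 0.0267 m³/s = 0.0267 m³/s.
v = Q/A = 0.0267 / 0.0135 = 1.98 m/s.

v ≈ 1.98 m/s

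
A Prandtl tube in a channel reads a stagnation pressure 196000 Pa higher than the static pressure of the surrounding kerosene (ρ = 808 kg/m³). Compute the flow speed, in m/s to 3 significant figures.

v ≈ 22.0 m/s

The dynamic pressure equals the rise in static pressure at the stagnation point: ΔP = ½ρv².
v = √(2ΔP/ρ) = √(2·196000/808) = 22.0 m/s.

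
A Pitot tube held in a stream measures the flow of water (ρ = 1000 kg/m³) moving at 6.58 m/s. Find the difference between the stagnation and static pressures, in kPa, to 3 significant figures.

ΔP ≈ 21.6 kPa

Bernoulli between the free stream and the stagnation point: ½ρv² = P_stag − P_static.
ΔP = ½·1000·6.58² = 21600 Pa.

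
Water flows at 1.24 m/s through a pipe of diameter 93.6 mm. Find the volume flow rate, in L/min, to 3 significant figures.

Q ≈ 512 L/min

Q = A·v = 0.00688 m² × 1.24 m/s = 0.00853 m³/s.
Converting: 0.00853 m³/s × 60000 = 512 L/min.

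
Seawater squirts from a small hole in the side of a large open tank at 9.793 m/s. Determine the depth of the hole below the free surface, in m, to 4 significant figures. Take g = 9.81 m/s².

4.888 m

Inverting v = √(2gh) gives h = v² / 2g.
h = 9.793²/(2·9.81) = 95.90/19.62 = 4.888 m.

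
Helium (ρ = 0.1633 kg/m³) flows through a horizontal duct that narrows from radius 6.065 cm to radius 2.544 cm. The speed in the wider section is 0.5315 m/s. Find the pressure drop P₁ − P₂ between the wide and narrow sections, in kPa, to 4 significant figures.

ΔP ≈ 0.0007220 kPa

By continuity, v₂ = v₁·A₁/A₂ = 0.5315·(115.6/20.33) = 3.021 m/s.
Bernoulli (h₁ = h₂): P₁ − P₂ = ½ρ(v₂² − v₁²).
P₁ − P₂ = ½·0.1633·(3.021² − 0.5315²) = ½·0.1633·8.843 = 0.7220 Pa.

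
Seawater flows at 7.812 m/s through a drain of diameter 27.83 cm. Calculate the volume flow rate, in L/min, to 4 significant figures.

Q = 28510 L/min

Q = A·v = 0.06083 m² × 7.812 m/s = 0.4752 m³/s.
Converting: 0.4752 m³/s × 60000 = 28510 L/min.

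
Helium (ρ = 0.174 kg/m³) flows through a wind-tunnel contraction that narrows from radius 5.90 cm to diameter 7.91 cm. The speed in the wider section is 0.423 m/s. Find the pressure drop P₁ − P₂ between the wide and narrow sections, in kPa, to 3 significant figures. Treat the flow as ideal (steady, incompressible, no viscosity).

By continuity, v₂ = v₁·A₁/A₂ = 0.423·(109/49.1) = 0.941 m/s.
The pipe is horizontal, so Bernoulli reduces to P₁ + ½ρv₁² = P₂ + ½ρv₂².
P₁ − P₂ = ½·0.174·(0.941² − 0.423²) = ½·0.174·0.707 = 0.0615 Pa.

0.0000615 kPa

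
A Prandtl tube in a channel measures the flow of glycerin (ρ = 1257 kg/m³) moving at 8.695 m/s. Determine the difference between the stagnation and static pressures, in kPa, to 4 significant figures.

The dynamic pressure equals the rise in static pressure at the stagnation point: ΔP = ½ρv².
ΔP = ½·1257·8.695² = 47520 Pa.

ΔP ≈ 47.52 kPa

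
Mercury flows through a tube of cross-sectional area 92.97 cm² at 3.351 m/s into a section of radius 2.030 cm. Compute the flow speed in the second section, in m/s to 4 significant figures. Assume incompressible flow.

By continuity, v₂ = v₁·A₁/A₂ = 3.351·(92.97/12.95) = 24.06 m/s.

v₂ ≈ 24.06 m/s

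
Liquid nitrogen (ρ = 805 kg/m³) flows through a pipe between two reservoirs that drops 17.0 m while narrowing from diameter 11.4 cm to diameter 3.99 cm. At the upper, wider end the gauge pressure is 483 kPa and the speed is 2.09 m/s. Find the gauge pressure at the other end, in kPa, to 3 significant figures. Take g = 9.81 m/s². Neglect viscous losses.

The volume flow rate is constant, so v₂ = (A₁/A₂)v₁ = (102/12.5)·2.09 = 17.1 m/s.
Bernoulli: P₁ + ½ρv₁² + ρg h₁ = P₂ + ½ρv₂² + ρg h₂, so P₂ = P₁ + ½ρ(v₁² − v₂²) − ρg(h₂ − h₁).
P₂ = 483000 + ½·805·(2.09² − 17.1²) − 805·9.81·(−17.0) = 483000 + (-115000) − (-134000) = 502000 Pa.

P₂ ≈ 502 kPa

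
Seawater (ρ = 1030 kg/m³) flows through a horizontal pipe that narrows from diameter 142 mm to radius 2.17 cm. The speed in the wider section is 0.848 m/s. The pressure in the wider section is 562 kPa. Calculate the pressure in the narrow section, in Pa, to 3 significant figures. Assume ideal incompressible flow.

By continuity, v₂ = v₁·A₁/A₂ = 0.848·(158/14.8) = 9.08 m/s.
With no height change, Bernoulli's equation is P₁ + ½ρv₁² = P₂ + ½ρv₂².
P₂ = P₁ − ½ρ(v₂² − v₁²) = 562000 − ½·1030·(9.08² − 0.848²) = 562000 − 42100 = 520000 Pa.

P₂ ≈ 520000 Pa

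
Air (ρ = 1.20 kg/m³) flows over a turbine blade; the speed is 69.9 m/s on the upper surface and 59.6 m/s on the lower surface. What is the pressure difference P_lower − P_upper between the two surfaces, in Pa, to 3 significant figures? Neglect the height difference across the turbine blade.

The pressure is lower where the speed is higher: ΔP = ½ρ(v_up² − v_low²).
ΔP = ½·1.20·(69.9² − 59.6²) = 800 Pa.

ΔP ≈ 800 Pa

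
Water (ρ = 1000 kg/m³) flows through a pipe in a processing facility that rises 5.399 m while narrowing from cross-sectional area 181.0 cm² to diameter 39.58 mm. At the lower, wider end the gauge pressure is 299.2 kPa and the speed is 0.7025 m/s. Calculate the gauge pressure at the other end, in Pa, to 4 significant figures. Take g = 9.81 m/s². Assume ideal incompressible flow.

Continuity gives A₁v₁ = A₂v₂, so v₂ = (181.0 cm²)/(12.30 cm²) × 0.7025 m/s = 10.33 m/s.
Applying Bernoulli between the two ends and solving for P₂: P₂ = P₁ + ½ρ(v₁² − v₂²) − ρgΔh.
P₂ = 299200 + ½·1000·(0.7025² − 10.33²) − 1000·9.81·(+5.399) = 299200 + (-53150) − (52960) = 193100 Pa.

P₂ ≈ 193100 Pa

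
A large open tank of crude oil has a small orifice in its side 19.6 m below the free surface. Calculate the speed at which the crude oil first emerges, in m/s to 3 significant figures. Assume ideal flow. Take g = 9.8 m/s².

v = 19.6 m/s

Torricelli's result v = √(2gh) gives v = √(2·9.8·19.6) = 19.6 m/s.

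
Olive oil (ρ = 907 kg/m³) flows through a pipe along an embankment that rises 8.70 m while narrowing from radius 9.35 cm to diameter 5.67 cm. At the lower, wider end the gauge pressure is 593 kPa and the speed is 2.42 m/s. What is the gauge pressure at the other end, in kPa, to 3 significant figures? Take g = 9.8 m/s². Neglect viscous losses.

204 kPa

Continuity gives A₁v₁ = A₂v₂, so v₂ = (275 cm²)/(25.2 cm²) × 2.42 m/s = 26.3 m/s.
Applying Bernoulli between the two ends and solving for P₂: P₂ = P₁ + ½ρ(v₁² − v₂²) − ρgΔh.
P₂ = 593000 + ½·907·(2.42² − 26.3²) − 907·9.8·(+8.70) = 593000 + (-312000) − (77300) = 204000 Pa.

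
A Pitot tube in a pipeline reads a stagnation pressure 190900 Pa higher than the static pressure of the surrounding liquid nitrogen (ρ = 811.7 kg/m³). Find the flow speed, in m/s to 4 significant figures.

v ≈ 21.69 m/s

Bernoulli between the free stream and the stagnation point: ½ρv² = P_stag − P_static.
v = √(2ΔP/ρ) = √(2·190900/811.7) = 21.69 m/s.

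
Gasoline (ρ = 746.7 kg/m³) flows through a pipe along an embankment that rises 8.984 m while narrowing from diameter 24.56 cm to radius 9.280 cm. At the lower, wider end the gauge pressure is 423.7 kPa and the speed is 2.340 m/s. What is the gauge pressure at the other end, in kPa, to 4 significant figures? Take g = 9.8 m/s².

The volume flow rate is constant, so v₂ = (A₁/A₂)v₁ = (473.7/270.5)·2.340 = 4.097 m/s.
Bernoulli: P₁ + ½ρv₁² + ρg h₁ = P₂ + ½ρv₂² + ρg h₂, so P₂ = P₁ + ½ρ(v₁² − v₂²) − ρg(h₂ − h₁).
P₂ = 423700 + ½·746.7·(2.340² − 4.097²) − 746.7·9.8·(+8.984) = 423700 + (-4224) − (65740) = 353700 Pa.

353.7 kPa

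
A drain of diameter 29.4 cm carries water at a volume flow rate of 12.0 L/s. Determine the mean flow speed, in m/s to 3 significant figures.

v = 0.177 m/s

Q = 12.0 L/s = 0.0120 m³/s.
v = Q/A = 0.0120 / 0.0679 = 0.177 m/s.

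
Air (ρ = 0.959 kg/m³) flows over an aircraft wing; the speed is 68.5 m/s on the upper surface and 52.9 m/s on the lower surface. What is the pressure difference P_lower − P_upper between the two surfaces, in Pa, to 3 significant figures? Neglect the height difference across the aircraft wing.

With negligible Δh, P + ½ρv² is constant, so P_low − P_up = ½ρ(v_up² − v_low²).
ΔP = ½·0.959·(68.5² − 52.9²) = 908 Pa.

ΔP = 908 Pa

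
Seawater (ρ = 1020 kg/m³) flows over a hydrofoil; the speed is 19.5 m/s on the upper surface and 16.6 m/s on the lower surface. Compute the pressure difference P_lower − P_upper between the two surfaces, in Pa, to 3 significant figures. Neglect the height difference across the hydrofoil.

ΔP ≈ 53400 Pa

With negligible Δh, P + ½ρv² is constant, so P_low − P_up = ½ρ(v_up² − v_low²).
ΔP = ½·1020·(19.5² − 16.6²) = 53400 Pa.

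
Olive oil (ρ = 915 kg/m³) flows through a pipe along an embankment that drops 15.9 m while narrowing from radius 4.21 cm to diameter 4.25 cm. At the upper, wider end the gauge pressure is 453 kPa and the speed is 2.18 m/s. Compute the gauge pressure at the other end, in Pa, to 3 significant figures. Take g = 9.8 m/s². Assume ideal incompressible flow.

The volume flow rate is constant, so v₂ = (A₁/A₂)v₁ = (55.7/14.2)·2.18 = 8.56 m/s.
Energy conservation along the streamline gives P₂ = P₁ − ½ρ(v₂² − v₁²) − ρg(h₂ − h₁).
P₂ = 453000 + ½·915·(2.18² − 8.56²) − 915·9.8·(−15.9) = 453000 + (-31300) − (-143000) = 564000 Pa.

P₂ ≈ 564000 Pa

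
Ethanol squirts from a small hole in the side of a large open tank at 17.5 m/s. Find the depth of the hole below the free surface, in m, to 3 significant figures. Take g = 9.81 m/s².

h = 15.6 m

Inverting v = √(2gh) gives h = v² / 2g.
h = 17.5²/(2·9.81) = 306/19.62 = 15.6 m.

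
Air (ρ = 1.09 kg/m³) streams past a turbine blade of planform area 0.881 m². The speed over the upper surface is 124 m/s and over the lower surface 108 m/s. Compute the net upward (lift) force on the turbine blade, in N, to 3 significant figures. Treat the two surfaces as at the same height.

F ≈ 1780 N

With equal heights on the two surfaces, Bernoulli gives P_lower − P_upper = ½ρ(v_upper² − v_lower²).
ΔP = ½·1.09·(124² − 108²) = 2020 Pa.
Lift = ΔP · A = 2020 × 0.881 = 1780 N.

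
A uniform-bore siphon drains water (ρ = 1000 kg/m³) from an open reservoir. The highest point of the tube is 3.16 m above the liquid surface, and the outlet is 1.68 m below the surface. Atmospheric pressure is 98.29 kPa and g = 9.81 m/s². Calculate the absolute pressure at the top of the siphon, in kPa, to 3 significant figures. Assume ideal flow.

The outlet speed comes from Torricelli: v = √(2g·1.68) = 5.74 m/s.
Continuity keeps v the same throughout the tube; from surface to crest, P_atm + 0 = P_top + ½ρv² + ρg·h_top.
P_top = 98290 − ½·1000·5.74² − 1000·9.81·3.16 = 50800 Pa.

50.8 kPa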